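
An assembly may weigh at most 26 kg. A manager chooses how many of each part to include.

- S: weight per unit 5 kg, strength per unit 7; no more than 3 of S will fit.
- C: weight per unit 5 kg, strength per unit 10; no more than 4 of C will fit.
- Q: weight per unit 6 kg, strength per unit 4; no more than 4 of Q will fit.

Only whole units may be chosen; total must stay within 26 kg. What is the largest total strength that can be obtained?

This is a bounded integer knapsack.
1×S and 4×C: weight 25 ≤ 26, strength 1·7 + 4·10 = 47.
4×C and 1×Q: weight 26 ≤ 26, strength 4·10 + 1·4 = 44.
Best is 47.

47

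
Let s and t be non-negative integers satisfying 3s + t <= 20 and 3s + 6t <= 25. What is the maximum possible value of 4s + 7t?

Relaxing integrality, the LP optimum is 32.33 at (s,t) = (6.33, 1), which is not an integer point.
(s,t)=(6,1): 3·6+1·1=19≤20, 3·6+6·1=24≤25, objective 31.
(s,t)=(5,1): 3·5+1·1=16≤20, 3·5+6·1=21≤25, objective 27.
(s,t)=(6,0): 3·6+1·0=18≤20, 3·6+6·0=18≤25, objective 24.
Maximum is 31 at (s,t)=(6,1).

31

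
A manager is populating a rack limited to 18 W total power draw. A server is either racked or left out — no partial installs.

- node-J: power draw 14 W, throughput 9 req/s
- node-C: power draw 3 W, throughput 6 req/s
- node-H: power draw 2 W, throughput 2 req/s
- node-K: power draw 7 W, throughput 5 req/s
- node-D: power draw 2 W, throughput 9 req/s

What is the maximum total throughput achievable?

node-C + node-H + node-K + node-D: power draw 3 + 2 + 7 + 2 = 14 ≤ 18, throughput 6 + 2 + 5 + 9 = 22.
node-C + node-K + node-D: power draw 3 + 7 + 2 = 12 ≤ 18, throughput 6 + 5 + 9 = 20.
Best is node-C, node-H, node-K, and node-D with total throughput 22.

22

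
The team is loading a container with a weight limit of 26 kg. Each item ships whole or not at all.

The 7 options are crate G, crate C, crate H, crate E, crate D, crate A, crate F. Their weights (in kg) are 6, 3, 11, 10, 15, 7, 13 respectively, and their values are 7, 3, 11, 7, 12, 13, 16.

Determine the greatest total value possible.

36

Take crate G, crate A, and crate F: weight 6 + 7 + 13 = 26 ≤ 26, value 7 + 13 + 16 = 36.
No other feasible combination does better.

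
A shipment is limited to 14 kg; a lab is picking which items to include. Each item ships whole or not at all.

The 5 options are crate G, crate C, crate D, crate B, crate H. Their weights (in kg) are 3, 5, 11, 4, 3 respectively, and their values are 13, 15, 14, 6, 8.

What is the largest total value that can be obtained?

36

crate G + crate C + crate H: weight 3 + 5 + 3 = 11 ≤ 14, value 13 + 15 + 8 = 36.
crate C + crate B + crate H: weight 5 + 4 + 3 = 12 ≤ 14, value 15 + 6 + 8 = 29.
crate G + crate C + crate B: weight 3 + 5 + 4 = 12 ≤ 14, value 13 + 15 + 6 = 34.
Best is crate G, crate C, and crate H with total value 36.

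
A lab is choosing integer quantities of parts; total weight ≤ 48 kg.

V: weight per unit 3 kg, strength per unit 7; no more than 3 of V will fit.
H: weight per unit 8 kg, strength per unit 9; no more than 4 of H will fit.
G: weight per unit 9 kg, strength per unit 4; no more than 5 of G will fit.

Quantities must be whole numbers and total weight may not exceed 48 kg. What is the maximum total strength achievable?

57

V has the best ratio (7/3); taking only V gives at most 3×7 = 21 (stopped by the supply cap of 3).
Mixing does better — 3×V and 4×H: weight 41 ≤ 48, strength 3·7 + 4·9 = 57.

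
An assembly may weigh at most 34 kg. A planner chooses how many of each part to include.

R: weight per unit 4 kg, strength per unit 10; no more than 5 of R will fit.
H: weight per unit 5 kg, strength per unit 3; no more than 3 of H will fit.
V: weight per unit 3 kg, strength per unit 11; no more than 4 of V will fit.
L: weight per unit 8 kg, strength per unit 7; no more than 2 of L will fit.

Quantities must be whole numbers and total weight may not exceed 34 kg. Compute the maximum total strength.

This is a bounded integer knapsack.
Take 5×R and 4×V: weight 32 ≤ 34, strength 5·10 + 4·11 = 94.
V has the best ratio (11/3) and is taken to its limit of 4; remaining capacity is filled optimally with the others.

94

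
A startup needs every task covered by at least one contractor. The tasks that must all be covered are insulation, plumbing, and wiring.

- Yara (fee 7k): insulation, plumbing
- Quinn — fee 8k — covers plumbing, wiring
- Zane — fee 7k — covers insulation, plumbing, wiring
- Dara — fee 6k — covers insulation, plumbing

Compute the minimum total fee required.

7

Zane alone covers insulation, plumbing, wiring — every task.
Total fee: 7.
No cover costs less than 7.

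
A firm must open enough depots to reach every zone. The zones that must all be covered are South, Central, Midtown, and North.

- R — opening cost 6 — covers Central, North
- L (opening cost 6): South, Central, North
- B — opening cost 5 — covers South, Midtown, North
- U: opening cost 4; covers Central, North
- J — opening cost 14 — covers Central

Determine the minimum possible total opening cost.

This is a weighted set-cover instance.
Choose B and U: together they cover South, Central, Midtown, North — every zone.
Total opening cost: 5 + 4 = 9.
No cover costs less than 9.

9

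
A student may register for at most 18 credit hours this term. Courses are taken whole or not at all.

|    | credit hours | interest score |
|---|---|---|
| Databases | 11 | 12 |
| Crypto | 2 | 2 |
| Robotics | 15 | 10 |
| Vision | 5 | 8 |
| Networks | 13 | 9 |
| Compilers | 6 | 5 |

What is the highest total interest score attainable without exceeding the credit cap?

Databases + Vision: credit hours 11 + 5 = 16 ≤ 18, interest score 12 + 8 = 20.
Databases + Crypto + Vision: credit hours 11 + 2 + 5 = 18 ≤ 18, interest score 12 + 2 + 8 = 22.
Databases + Compilers: credit hours 11 + 6 = 17 ≤ 18, interest score 12 + 5 = 17.
Best is Databases, Crypto, and Vision with total interest score 22.

22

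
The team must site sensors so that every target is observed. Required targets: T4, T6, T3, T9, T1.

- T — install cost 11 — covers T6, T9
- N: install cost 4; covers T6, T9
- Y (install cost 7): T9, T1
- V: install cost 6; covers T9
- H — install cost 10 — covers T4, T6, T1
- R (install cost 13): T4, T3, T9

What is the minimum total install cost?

This is a weighted set-cover instance.
The greedy cost-per-new-target heuristic would pick N, H, and R for 27, but a cheaper cover exists.
Choose H and R: together they cover T4, T6, T3, T9, T1 — every target.
Total install cost: 10 + 13 = 23.
No cover costs less than 23.

23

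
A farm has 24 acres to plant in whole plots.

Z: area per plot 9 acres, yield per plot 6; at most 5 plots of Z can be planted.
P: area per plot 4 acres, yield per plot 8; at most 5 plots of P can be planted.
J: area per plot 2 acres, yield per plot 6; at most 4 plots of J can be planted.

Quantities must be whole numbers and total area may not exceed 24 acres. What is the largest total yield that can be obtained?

56

J has the best ratio (6/2); taking only J gives at most 4×6 = 24 (stopped by the supply cap of 4).
Mixing does better — 4×P and 4×J: area 24 ≤ 24, yield 4·8 + 4·6 = 56.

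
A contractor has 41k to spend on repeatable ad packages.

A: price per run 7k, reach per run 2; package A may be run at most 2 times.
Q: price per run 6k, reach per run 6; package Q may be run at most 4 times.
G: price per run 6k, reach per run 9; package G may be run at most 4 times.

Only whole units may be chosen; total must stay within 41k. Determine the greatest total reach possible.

48

3×Q and 3×G: price 36 ≤ 41, reach 3·6 + 3·9 = 45.
2×Q and 4×G: price 36 ≤ 41, reach 2·6 + 4·9 = 48.
Best is 48.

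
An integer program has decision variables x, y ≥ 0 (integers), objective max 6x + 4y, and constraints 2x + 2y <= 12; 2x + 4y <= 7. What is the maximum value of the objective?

(x,y)=(3,0): 2·3+2·0=6≤12, 2·3+4·0=6≤7, objective 18.
(x,y)=(2,0): 2·2+2·0=4≤12, 2·2+4·0=4≤7, objective 12.
The best lattice point is (3,0), giving 18.

18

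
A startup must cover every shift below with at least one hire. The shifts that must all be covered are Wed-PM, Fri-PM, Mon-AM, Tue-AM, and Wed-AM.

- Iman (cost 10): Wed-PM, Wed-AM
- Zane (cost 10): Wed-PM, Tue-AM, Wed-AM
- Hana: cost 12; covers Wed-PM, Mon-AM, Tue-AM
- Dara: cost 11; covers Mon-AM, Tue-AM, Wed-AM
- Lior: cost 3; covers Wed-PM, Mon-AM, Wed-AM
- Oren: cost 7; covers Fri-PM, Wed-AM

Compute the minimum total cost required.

19

This is a weighted set-cover instance.
The greedy cost-per-new-shift heuristic would pick Lior, Oren, and Zane for 20, but a cheaper cover exists.
Choose Hana and Oren: together they cover Wed-PM, Fri-PM, Mon-AM, Tue-AM, Wed-AM — every shift.
Total cost: 12 + 7 = 19.
No cover costs less than 19.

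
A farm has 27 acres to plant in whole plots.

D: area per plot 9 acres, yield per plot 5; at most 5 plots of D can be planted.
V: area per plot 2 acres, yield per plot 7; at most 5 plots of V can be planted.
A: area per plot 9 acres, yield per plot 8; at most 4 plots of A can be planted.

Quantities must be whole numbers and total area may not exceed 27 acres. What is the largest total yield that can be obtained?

44

V has the best ratio (7/2); taking only V gives at most 5×7 = 35 (stopped by the supply cap of 5).
Mixing does better — 4×V and 2×A: area 26 ≤ 27, yield 4·7 + 2·8 = 44.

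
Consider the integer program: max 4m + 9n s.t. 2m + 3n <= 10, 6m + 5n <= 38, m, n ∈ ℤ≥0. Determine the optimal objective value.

(m,n)=(0,3): 2·0+3·3=9≤10, 6·0+5·3=15≤38, objective 27.
(m,n)=(1,2): 2·1+3·2=8≤10, 6·1+5·2=16≤38, objective 22.
(m,n)=(0,2): 2·0+3·2=6≤10, 6·0+5·2=10≤38, objective 18.
The best lattice point is (0,3), giving 27.

27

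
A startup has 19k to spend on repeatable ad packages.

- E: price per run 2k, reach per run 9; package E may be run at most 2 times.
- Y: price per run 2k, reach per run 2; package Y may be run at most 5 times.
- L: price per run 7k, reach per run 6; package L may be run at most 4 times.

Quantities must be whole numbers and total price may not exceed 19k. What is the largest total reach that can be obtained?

This is a bounded integer knapsack.
2×E and 2×L: price 18 ≤ 19, reach 2·9 + 2·6 = 30.
2×E, 4×Y, and 1×L: price 19 ≤ 19, reach 2·9 + 4·2 + 1·6 = 32.
Best is 32.

32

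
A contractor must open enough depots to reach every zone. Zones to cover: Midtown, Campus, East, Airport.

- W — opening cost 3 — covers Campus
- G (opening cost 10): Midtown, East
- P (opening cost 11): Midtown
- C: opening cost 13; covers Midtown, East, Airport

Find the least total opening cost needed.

Choose W and C: together they cover Midtown, Campus, East, Airport — every zone.
Total opening cost: 3 + 13 = 16.
No cover costs less than 16.

16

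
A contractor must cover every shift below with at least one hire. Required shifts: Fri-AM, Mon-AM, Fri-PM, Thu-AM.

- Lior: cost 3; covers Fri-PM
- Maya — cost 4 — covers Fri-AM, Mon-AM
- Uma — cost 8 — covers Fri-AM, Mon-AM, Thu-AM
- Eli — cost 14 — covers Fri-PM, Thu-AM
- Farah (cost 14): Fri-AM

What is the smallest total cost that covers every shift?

11

The greedy cost-per-new-shift heuristic would pick Maya, Lior, and Uma for 15, but a cheaper cover exists.
Choose Lior and Uma: together they cover Fri-AM, Mon-AM, Fri-PM, Thu-AM — every shift.
Total cost: 3 + 8 = 11.
No cover costs less than 11.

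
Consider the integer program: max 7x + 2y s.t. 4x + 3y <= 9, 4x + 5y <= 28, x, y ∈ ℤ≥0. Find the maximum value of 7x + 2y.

14

Relaxing integrality, the LP optimum is 15.75 at (x,y) = (2.25, 0), which is not an integer point.
(x,y)=(2,0): 4·2+3·0=8≤9, 4·2+5·0=8≤28, objective 14.
(x,y)=(1,1): 4·1+3·1=7≤9, 4·1+5·1=9≤28, objective 9.
Maximum is 14 at (x,y)=(2,0).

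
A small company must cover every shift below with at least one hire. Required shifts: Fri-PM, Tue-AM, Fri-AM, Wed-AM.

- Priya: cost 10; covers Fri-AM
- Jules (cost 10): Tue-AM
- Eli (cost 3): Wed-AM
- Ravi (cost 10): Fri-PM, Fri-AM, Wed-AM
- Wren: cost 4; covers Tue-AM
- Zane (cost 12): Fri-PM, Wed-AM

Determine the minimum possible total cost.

14

The greedy cost-per-new-shift heuristic would pick Eli, Wren, and Ravi for 17, but a cheaper cover exists.
Choose Ravi and Wren: together they cover Fri-PM, Tue-AM, Fri-AM, Wed-AM — every shift.
Total cost: 10 + 4 = 14.
No cover costs less than 14.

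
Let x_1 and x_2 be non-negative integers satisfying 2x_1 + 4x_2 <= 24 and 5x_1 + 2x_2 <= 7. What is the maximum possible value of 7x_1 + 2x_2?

The continuous relaxation peaks at (1.4, 0) with value 9.80; rounding to a feasible lattice point costs some objective.
(x_1,x_2)=(1,1): 2·1+4·1=6≤24, 5·1+2·1=7≤7, objective 9.
(x_1,x_2)=(1,0): 2·1+4·0=2≤24, 5·1+2·0=5≤7, objective 7.
(x_1,x_2)=(0,2): 2·0+4·2=8≤24, 5·0+2·2=4≤7, objective 4.
Maximum is 9 at (x_1,x_2)=(1,1).

9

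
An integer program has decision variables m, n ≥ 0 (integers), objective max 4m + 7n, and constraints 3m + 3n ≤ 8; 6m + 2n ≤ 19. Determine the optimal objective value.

14

Relaxing integrality, the LP optimum is 18.67 at (m,n) = (0, 2.67), which is not an integer point.
(m,n)=(0,2): 3·0+3·2=6≤8, 6·0+2·2=4≤19, objective 14.
(m,n)=(1,1): 3·1+3·1=6≤8, 6·1+2·1=8≤19, objective 11.
Maximum is 14 at (m,n)=(0,2).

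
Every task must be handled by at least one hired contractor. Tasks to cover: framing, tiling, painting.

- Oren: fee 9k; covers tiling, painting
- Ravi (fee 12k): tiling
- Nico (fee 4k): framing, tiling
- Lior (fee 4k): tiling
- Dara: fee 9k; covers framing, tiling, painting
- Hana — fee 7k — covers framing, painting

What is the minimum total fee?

9

The greedy cost-per-new-task heuristic would pick Nico and Hana for 11, but a cheaper cover exists.
Dara alone covers framing, tiling, painting — every task.
Total fee: 9.
No cover costs less than 9.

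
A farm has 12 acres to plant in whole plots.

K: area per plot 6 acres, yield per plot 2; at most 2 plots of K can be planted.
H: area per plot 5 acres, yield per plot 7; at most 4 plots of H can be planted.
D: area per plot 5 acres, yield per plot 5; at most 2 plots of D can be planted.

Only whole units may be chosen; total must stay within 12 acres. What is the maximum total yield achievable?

H has the best ratio (7/5); taking only H gives at most 2×7 = 14 (stopped by the area limit).
Optimal: 2×H: area 10 ≤ 12, yield 2·7 = 14.

14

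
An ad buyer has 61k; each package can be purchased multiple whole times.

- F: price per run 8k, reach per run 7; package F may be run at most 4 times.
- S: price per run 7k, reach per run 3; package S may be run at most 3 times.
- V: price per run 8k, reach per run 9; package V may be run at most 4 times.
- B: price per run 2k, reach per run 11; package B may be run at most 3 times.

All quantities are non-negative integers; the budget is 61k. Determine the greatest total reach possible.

86

This is a bounded integer knapsack.
3×F, 1×S, 3×V, and 3×B: price 61 ≤ 61, reach 3·7 + 1·3 + 3·9 + 3·11 = 84.
2×F, 1×S, 4×V, and 3×B: price 61 ≤ 61, reach 2·7 + 1·3 + 4·9 + 3·11 = 86.
Best is 86.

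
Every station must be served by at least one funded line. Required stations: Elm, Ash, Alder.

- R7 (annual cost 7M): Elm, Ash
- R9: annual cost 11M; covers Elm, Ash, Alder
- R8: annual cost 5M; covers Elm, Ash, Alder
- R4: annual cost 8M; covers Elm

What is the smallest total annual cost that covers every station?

5

R8 alone covers Elm, Ash, Alder — every station.
Total annual cost: 5.
No cover costs less than 5.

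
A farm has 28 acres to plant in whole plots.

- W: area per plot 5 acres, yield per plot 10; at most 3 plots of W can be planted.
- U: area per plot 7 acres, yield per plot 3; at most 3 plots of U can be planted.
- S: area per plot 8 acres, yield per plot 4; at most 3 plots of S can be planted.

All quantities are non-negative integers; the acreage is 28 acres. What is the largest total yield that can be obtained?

34

W has the best ratio (10/5); taking only W gives at most 3×10 = 30 (stopped by the supply cap of 3).
Mixing does better — 3×W and 1×S: area 23 ≤ 28, yield 3·10 + 1·4 = 34.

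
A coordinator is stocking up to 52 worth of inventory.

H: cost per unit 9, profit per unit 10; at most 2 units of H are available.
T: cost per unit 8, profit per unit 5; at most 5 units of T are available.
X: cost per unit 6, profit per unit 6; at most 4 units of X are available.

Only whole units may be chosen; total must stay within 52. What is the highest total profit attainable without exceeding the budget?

49

This is a bounded integer knapsack.
H has the best ratio (10/9); taking only H gives at most 2×10 = 20 (stopped by the supply cap of 2).
Mixing does better — 2×H, 1×T, and 4×X: cost 50 ≤ 52, profit 2·10 + 1·5 + 4·6 = 49.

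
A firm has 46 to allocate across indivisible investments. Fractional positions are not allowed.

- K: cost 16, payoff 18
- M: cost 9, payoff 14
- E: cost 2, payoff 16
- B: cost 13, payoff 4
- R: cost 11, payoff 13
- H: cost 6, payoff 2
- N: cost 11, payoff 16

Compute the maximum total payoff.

66

This is a 0-1 knapsack instance.
K + M + E + H + N: cost 16 + 9 + 2 + 6 + 11 = 44 ≤ 46, payoff 18 + 14 + 16 + 2 + 16 = 66.
K + M + E + N: cost 16 + 9 + 2 + 11 = 38 ≤ 46, payoff 18 + 14 + 16 + 16 = 64.
K + E + R + H + N: cost 16 + 2 + 11 + 6 + 11 = 46 ≤ 46, payoff 18 + 16 + 13 + 2 + 16 = 65.
Best is K, M, E, H, and N with total payoff 66.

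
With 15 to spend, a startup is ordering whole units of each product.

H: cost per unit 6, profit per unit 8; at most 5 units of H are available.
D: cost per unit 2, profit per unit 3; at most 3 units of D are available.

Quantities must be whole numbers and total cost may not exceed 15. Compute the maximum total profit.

19

D has the best ratio (3/2); taking only D gives at most 3×3 = 9 (stopped by the supply cap of 3).
Mixing does better — 2×H and 1×D: cost 14 ≤ 15, profit 2·8 + 1·3 = 19.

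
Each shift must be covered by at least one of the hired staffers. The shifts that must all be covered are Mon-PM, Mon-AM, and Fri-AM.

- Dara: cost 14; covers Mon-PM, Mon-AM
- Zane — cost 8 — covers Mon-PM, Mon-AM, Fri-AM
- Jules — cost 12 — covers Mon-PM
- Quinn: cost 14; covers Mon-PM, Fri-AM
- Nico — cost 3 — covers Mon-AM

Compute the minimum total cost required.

8

Zane alone covers Mon-PM, Mon-AM, Fri-AM — every shift.
Total cost: 8.
No cover costs less than 8.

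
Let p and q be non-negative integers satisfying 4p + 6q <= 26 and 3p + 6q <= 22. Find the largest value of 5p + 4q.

30

The continuous relaxation peaks at (6.5, 0) with value 32.50; rounding to a feasible lattice point costs some objective.
(p,q)=(6,0): 4·6+6·0=24≤26, 3·6+6·0=18≤22, objective 30.
(p,q)=(5,1): 4·5+6·1=26≤26, 3·5+6·1=21≤22, objective 29.
(p,q)=(5,0): 4·5+6·0=20≤26, 3·5+6·0=15≤22, objective 25.
Maximum is 30 at (p,q)=(6,0).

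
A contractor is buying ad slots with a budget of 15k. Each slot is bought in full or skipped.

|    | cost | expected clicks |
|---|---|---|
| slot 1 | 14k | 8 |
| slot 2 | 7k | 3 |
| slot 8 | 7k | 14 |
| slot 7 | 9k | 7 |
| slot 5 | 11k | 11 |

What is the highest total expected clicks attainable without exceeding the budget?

Treat it as a binary knapsack problem.
Take slot 2 and slot 8: cost 7 + 7 = 14 ≤ 15, expected clicks 3 + 14 = 17.
No other feasible combination does better.

17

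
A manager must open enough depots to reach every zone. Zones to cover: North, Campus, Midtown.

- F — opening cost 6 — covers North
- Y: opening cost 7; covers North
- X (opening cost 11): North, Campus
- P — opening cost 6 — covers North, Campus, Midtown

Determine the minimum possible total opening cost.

P alone covers North, Campus, Midtown — every zone.
Total opening cost: 6.
No cover costs less than 6.

6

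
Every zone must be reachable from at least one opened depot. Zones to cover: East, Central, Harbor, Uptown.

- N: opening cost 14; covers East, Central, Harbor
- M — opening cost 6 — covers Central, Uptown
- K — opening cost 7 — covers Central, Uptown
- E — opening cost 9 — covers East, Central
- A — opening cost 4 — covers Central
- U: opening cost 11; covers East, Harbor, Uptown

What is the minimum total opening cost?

The greedy cost-per-new-zone heuristic would pick M and U for 17, but a cheaper cover exists.
Choose A and U: together they cover East, Central, Harbor, Uptown — every zone.
Total opening cost: 4 + 11 = 15.
No cover costs less than 15.

15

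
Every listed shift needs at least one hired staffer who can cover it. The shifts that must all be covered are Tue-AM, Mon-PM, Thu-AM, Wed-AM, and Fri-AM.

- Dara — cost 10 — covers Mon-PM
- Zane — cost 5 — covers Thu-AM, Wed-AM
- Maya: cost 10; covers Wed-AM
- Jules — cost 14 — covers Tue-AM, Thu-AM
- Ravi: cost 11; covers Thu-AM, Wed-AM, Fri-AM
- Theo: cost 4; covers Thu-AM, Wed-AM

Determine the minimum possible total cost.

This is a weighted set-cover instance.
The greedy cost-per-new-shift heuristic would pick Theo, Dara, Ravi, and Jules for 39, but a cheaper cover exists.
Choose Dara, Jules, and Ravi: together they cover Tue-AM, Mon-PM, Thu-AM, Wed-AM, Fri-AM — every shift.
Total cost: 10 + 14 + 11 = 35.
No cover costs less than 35.

35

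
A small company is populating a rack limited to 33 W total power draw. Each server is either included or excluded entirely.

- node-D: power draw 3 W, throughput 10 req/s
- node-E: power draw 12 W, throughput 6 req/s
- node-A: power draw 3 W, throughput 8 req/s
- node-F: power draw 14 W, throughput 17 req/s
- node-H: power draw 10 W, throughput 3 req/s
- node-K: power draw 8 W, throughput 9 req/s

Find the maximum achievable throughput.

Treat it as a binary knapsack problem.
Allowing fractional choices, the relaxed optimum would be about 46.5, but servers are indivisible.
node-D + node-A + node-F + node-K: power draw 3 + 3 + 14 + 8 = 28 ≤ 33, throughput 10 + 8 + 17 + 9 = 44.
node-D + node-E + node-A + node-F: power draw 3 + 12 + 3 + 14 = 32 ≤ 33, throughput 10 + 6 + 8 + 17 = 41.
Best is node-D, node-A, node-F, and node-K with total throughput 44.

44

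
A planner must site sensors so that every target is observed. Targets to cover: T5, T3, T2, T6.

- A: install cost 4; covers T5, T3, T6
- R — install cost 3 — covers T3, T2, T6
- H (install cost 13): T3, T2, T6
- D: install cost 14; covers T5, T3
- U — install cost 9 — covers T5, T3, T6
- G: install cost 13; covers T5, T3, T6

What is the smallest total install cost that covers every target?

Choose A and R: together they cover T5, T3, T2, T6 — every target.
Total install cost: 4 + 3 = 7.
No cover costs less than 7.

7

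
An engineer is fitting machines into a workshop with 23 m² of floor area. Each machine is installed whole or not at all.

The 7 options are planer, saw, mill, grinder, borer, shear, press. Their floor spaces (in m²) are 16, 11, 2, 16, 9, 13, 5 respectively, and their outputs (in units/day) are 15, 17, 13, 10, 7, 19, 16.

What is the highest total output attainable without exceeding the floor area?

Treat it as a binary knapsack problem.
Allowing fractional choices, the relaxed optimum would be about 53.3, but machines are indivisible.
planer + mill + press: floor space 16 + 2 + 5 = 23 ≤ 23, output 15 + 13 + 16 = 44.
saw + mill + press: floor space 11 + 2 + 5 = 18 ≤ 23, output 17 + 13 + 16 = 46.
mill + shear + press: floor space 2 + 13 + 5 = 20 ≤ 23, output 13 + 19 + 16 = 48.
Best is mill, shear, and press with total output 48.

48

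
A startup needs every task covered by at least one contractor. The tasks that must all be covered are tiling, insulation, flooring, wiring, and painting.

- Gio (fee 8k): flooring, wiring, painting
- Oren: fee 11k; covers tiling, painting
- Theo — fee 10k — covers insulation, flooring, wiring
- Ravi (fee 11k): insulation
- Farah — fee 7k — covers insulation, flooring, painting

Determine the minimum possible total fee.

The greedy cost-per-new-task heuristic would pick Farah, Gio, and Oren for 26, but a cheaper cover exists.
Choose Oren and Theo: together they cover tiling, insulation, flooring, wiring, painting — every task.
Total fee: 11 + 10 = 21.
No cover costs less than 21.

21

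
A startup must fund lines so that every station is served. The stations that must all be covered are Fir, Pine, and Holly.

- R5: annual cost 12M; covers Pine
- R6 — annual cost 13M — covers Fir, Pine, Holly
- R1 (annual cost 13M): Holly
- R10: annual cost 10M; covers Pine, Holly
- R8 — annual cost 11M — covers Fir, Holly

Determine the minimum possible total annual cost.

This is a weighted set-cover instance.
R6 alone covers Fir, Pine, Holly — every station.
Total annual cost: 13.
No cover costs less than 13.

13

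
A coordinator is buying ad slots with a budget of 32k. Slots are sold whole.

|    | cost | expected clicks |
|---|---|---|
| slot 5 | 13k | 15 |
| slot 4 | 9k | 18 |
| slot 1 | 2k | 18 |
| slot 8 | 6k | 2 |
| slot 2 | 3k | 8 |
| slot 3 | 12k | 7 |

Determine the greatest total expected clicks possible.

This is a 0-1 knapsack instance.
Allowing fractional choices, the relaxed optimum would be about 61.9, but ad slots are indivisible.
slot 4 + slot 1 + slot 8 + slot 2 + slot 3: cost 9 + 2 + 6 + 3 + 12 = 32 ≤ 32, expected clicks 18 + 18 + 2 + 8 + 7 = 53.
slot 5 + slot 4 + slot 1 + slot 8: cost 13 + 9 + 2 + 6 = 30 ≤ 32, expected clicks 15 + 18 + 18 + 2 = 53.
slot 5 + slot 4 + slot 1 + slot 2: cost 13 + 9 + 2 + 3 = 27 ≤ 32, expected clicks 15 + 18 + 18 + 8 = 59.
Best is slot 5, slot 4, slot 1, and slot 2 with total expected clicks 59.

59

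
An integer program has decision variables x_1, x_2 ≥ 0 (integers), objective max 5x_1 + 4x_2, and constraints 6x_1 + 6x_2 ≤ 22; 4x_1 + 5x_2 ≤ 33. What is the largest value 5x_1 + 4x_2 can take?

Relaxing integrality, the LP optimum is 18.33 at (x_1,x_2) = (3.67, 0), which is not an integer point.
(x_1,x_2)=(3,0): 6·3+6·0=18≤22, 4·3+5·0=12≤33, objective 15.
(x_1,x_2)=(2,1): 6·2+6·1=18≤22, 4·2+5·1=13≤33, objective 14.
(x_1,x_2)=(2,0): 6·2+6·0=12≤22, 4·2+5·0=8≤33, objective 10.
Maximum is 15 at (x_1,x_2)=(3,0).

15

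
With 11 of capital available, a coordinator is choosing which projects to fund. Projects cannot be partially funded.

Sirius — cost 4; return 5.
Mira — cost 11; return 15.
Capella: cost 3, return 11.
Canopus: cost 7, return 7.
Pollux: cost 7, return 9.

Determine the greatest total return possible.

20

Allowing fractional choices, the relaxed optimum would be about 21.9, but projects are indivisible.
Capella + Pollux: cost 3 + 7 = 10 ≤ 11, return 11 + 9 = 20.
Sirius + Capella: cost 4 + 3 = 7 ≤ 11, return 5 + 11 = 16.
Capella + Canopus: cost 3 + 7 = 10 ≤ 11, return 11 + 7 = 18.
Best is Capella and Pollux with total return 20.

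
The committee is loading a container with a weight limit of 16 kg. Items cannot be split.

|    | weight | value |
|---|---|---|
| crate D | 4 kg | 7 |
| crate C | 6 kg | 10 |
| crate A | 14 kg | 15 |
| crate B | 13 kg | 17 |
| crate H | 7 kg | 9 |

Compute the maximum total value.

Take crate C and crate H: weight 6 + 7 = 13 ≤ 16, value 10 + 9 = 19.
No other feasible combination does better.

19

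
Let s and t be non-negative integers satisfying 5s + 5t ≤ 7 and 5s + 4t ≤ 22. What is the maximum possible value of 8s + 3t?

(s,t)=(1,0): 5·1+5·0=5≤7, 5·1+4·0=5≤22, objective 8.
(s,t)=(0,1): 5·0+5·1=5≤7, 5·0+4·1=4≤22, objective 3.
The best lattice point is (1,0), giving 8.

8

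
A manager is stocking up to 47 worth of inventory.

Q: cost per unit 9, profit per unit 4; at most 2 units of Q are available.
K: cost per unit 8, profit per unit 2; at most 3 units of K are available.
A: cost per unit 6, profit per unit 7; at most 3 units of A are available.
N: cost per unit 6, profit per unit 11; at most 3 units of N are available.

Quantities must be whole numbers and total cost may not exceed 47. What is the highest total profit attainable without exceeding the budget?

N has the best ratio (11/6); taking only N gives at most 3×11 = 33 (stopped by the supply cap of 3).
Mixing does better — 1×Q, 3×A, and 3×N: cost 45 ≤ 47, profit 1·4 + 3·7 + 3·11 = 58.

58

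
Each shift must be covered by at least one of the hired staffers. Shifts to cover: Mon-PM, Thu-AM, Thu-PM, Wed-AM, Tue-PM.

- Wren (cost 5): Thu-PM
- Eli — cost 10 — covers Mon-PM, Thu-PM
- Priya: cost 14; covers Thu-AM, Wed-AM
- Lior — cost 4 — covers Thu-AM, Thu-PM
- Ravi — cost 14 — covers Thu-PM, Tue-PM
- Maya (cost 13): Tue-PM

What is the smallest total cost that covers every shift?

Choose Eli, Priya, and Maya: together they cover Mon-PM, Thu-AM, Thu-PM, Wed-AM, Tue-PM — every shift.
Total cost: 10 + 14 + 13 = 37.

37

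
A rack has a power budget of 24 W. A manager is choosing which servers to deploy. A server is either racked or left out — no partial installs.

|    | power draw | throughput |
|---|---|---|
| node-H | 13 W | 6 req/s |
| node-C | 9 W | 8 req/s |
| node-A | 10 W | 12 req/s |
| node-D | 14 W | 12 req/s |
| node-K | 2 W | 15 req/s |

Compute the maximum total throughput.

node-C + node-A + node-K: power draw 9 + 10 + 2 = 21 ≤ 24, throughput 8 + 12 + 15 = 35.
node-A + node-K: power draw 10 + 2 = 12 ≤ 24, throughput 12 + 15 = 27.
node-H + node-C + node-K: power draw 13 + 9 + 2 = 24 ≤ 24, throughput 6 + 8 + 15 = 29.
Best is node-C, node-A, and node-K with total throughput 35.

35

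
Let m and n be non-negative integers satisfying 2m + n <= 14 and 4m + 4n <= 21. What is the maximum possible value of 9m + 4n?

The continuous relaxation peaks at (5.25, 0) with value 47.25; rounding to a feasible lattice point costs some objective.
(m,n)=(5,0): 2·5+1·0=10≤14, 4·5+4·0=20≤21, objective 45.
(m,n)=(4,1): 2·4+1·1=9≤14, 4·4+4·1=20≤21, objective 40.
(m,n)=(4,0): 2·4+1·0=8≤14, 4·4+4·0=16≤21, objective 36.
Maximum is 45 at (m,n)=(5,0).

45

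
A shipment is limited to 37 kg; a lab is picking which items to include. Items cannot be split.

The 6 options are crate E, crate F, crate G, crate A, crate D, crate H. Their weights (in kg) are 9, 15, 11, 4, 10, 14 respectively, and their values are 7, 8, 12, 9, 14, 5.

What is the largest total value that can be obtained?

Allowing fractional choices, the relaxed optimum would be about 43.6, but items are indivisible.
crate E + crate G + crate A + crate D: weight 9 + 11 + 4 + 10 = 34 ≤ 37, value 7 + 12 + 9 + 14 = 42.
crate G + crate A + crate D: weight 11 + 4 + 10 = 25 ≤ 37, value 12 + 9 + 14 = 35.
crate E + crate A + crate D + crate H: weight 9 + 4 + 10 + 14 = 37 ≤ 37, value 7 + 9 + 14 + 5 = 35.
Best is crate E, crate G, crate A, and crate D with total value 42.

42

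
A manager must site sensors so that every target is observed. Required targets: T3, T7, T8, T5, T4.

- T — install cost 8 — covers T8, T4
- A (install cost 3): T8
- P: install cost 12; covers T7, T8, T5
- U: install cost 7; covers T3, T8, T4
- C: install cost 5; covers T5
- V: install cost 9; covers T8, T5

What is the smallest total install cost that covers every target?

The greedy cost-per-new-target heuristic would pick U, C, and P for 24, but a cheaper cover exists.
Choose P and U: together they cover T3, T7, T8, T5, T4 — every target.
Total install cost: 12 + 7 = 19.
No cover costs less than 19.

19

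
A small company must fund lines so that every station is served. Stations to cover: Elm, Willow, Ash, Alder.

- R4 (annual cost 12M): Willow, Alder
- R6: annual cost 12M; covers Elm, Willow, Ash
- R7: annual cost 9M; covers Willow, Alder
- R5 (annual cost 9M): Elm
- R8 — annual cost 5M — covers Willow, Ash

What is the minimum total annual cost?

The greedy cost-per-new-station heuristic would pick R8, R7, and R5 for 23, but a cheaper cover exists.
Choose R6 and R7: together they cover Elm, Willow, Ash, Alder — every station.
Total annual cost: 12 + 9 = 21.
No cover costs less than 21.

21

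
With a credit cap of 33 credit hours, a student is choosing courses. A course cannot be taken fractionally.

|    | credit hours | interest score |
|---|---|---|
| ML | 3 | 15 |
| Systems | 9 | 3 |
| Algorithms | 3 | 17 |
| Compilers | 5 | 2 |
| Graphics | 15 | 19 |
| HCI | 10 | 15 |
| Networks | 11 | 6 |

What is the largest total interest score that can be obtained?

66

Treat it as a binary knapsack problem.
ML + Algorithms + Graphics + HCI: credit hours 3 + 3 + 15 + 10 = 31 ≤ 33, interest score 15 + 17 + 19 + 15 = 66.
ML + Algorithms + Graphics + Networks: credit hours 3 + 3 + 15 + 11 = 32 ≤ 33, interest score 15 + 17 + 19 + 6 = 57.
ML + Algorithms + Compilers + HCI + Networks: credit hours 3 + 3 + 5 + 10 + 11 = 32 ≤ 33, interest score 15 + 17 + 2 + 15 + 6 = 55.
Best is ML, Algorithms, Graphics, and HCI with total interest score 66.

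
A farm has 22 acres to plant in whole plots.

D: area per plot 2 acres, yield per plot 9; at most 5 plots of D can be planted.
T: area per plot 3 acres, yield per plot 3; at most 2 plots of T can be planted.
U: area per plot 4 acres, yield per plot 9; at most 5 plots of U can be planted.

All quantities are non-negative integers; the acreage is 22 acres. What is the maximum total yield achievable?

72

This is a bounded integer knapsack.
Take 5×D and 3×U: area 22 ≤ 22, yield 5·9 + 3·9 = 72.
D has the best ratio (9/2) and is taken to its limit of 5; remaining capacity is filled optimally with the others.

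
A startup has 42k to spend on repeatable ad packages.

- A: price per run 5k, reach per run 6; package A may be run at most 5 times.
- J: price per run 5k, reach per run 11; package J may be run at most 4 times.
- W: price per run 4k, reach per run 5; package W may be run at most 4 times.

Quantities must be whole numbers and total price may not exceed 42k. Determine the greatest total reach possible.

Take 2×A, 4×J, and 3×W: price 42 ≤ 42, reach 2·6 + 4·11 + 3·5 = 71.
J has the best ratio (11/5) and is taken to its limit of 4; remaining capacity is filled optimally with the others.

71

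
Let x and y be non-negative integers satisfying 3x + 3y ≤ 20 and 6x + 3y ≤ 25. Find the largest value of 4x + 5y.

30

(x,y)=(0,6): 3·0+3·6=18≤20, 6·0+3·6=18≤25, objective 30.
(x,y)=(1,5): 3·1+3·5=18≤20, 6·1+3·5=21≤25, objective 29.
No feasible integer point exceeds 30.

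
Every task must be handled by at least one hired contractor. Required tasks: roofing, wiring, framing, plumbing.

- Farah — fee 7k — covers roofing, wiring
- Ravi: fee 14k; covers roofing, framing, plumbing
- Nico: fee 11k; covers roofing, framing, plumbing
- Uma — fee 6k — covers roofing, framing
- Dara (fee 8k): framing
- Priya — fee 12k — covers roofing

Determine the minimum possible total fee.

18

The greedy cost-per-new-task heuristic would pick Uma, Farah, and Nico for 24, but a cheaper cover exists.
Choose Farah and Nico: together they cover roofing, wiring, framing, plumbing — every task.
Total fee: 7 + 11 = 18.
No cover costs less than 18.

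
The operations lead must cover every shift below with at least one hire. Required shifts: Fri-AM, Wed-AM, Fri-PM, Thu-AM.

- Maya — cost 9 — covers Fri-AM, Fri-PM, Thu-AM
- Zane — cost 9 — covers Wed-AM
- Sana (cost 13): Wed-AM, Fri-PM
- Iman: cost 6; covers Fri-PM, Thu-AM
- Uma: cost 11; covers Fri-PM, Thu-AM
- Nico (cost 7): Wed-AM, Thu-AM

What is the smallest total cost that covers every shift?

16

Choose Maya and Nico: together they cover Fri-AM, Wed-AM, Fri-PM, Thu-AM — every shift.
Total cost: 9 + 7 = 16.
No cover costs less than 16.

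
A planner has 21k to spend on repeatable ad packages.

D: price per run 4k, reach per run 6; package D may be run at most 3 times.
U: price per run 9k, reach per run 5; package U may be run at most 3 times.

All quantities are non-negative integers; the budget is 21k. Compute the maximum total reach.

23

3×D: price 12 ≤ 21, reach 3·6 = 18.
3×D and 1×U: price 21 ≤ 21, reach 3·6 + 1·5 = 23.
Best is 23.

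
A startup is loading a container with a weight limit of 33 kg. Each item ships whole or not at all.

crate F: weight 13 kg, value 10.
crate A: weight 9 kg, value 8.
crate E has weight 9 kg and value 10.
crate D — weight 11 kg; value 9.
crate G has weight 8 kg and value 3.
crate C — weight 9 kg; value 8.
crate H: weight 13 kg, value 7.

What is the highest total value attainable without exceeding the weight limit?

29

crate F + crate A + crate E: weight 13 + 9 + 9 = 31 ≤ 33, value 10 + 8 + 10 = 28.
crate F + crate E + crate D: weight 13 + 9 + 11 = 33 ≤ 33, value 10 + 10 + 9 = 29.
Best is crate F, crate E, and crate D with total value 29.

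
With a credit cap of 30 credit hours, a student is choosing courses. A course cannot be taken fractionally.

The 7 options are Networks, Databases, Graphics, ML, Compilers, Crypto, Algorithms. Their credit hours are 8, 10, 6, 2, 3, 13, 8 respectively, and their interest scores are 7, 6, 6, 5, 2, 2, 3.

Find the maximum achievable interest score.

Take Networks, Databases, Graphics, ML, and Compilers: credit hours 8 + 10 + 6 + 2 + 3 = 29 ≤ 30, interest score 7 + 6 + 6 + 5 + 2 = 26.
No other feasible combination does better.

26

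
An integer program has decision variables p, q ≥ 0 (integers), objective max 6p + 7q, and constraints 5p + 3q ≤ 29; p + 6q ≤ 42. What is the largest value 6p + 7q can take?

54

Relaxing integrality, the LP optimum is 57.59 at (p,q) = (1.78, 6.7), which is not an integer point.
(p,q)=(2,6): 5·2+3·6=28≤29, 1·2+6·6=38≤42, objective 54.
(p,q)=(0,7): 5·0+3·7=21≤29, 1·0+6·7=42≤42, objective 49.
(p,q)=(1,6): 5·1+3·6=23≤29, 1·1+6·6=37≤42, objective 48.
The best lattice point is (2,6), giving 54.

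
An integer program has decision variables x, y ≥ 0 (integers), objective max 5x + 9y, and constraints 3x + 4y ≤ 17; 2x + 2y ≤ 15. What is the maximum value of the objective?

36

(x,y)=(0,4): 3·0+4·4=16≤17, 2·0+2·4=8≤15, objective 36.
(x,y)=(1,3): 3·1+4·3=15≤17, 2·1+2·3=8≤15, objective 32.
(x,y)=(0,3): 3·0+4·3=12≤17, 2·0+2·3=6≤15, objective 27.
The best lattice point is (0,4), giving 36.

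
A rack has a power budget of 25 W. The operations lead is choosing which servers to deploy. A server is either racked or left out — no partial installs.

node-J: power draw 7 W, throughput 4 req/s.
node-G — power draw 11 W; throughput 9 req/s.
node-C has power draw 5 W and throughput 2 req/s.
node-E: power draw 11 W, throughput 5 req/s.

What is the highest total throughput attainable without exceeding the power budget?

Take node-J, node-G, and node-C: power draw 7 + 11 + 5 = 23 ≤ 25, throughput 4 + 9 + 2 = 15.
No other feasible combination does better.

15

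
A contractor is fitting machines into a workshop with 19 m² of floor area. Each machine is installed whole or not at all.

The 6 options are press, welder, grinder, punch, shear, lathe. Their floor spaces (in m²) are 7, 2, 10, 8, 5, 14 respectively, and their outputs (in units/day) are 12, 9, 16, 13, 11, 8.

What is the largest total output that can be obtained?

press + welder + grinder: floor space 7 + 2 + 10 = 19 ≤ 19, output 12 + 9 + 16 = 37.
welder + grinder + shear: floor space 2 + 10 + 5 = 17 ≤ 19, output 9 + 16 + 11 = 36.
press + welder + punch: floor space 7 + 2 + 8 = 17 ≤ 19, output 12 + 9 + 13 = 34.
Best is press, welder, and grinder with total output 37.

37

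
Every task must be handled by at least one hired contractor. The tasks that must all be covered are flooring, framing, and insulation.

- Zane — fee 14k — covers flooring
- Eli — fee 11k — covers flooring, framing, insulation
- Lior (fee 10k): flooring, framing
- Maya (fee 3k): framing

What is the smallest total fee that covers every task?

The greedy cost-per-new-task heuristic would pick Maya and Eli for 14, but a cheaper cover exists.
Eli alone covers flooring, framing, insulation — every task.
Total fee: 11.
No cover costs less than 11.

11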